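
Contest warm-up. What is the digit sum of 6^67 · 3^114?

513

6^67 · 3^114 = 33725377046783898370637383935947567045461847492558337352648643468511866877180149822009794633033687901405184
Sum of its 107 digits: 513.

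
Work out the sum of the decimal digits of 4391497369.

4+3+9+1+4+9+7+3+6+9 = 55

55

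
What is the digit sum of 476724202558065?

4+7+6+7+2+4+2+0+2+5+5+8+0+6+5 = 63

63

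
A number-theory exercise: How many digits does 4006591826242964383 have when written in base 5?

27

4006591826242964383 in base 5 is 232102204000440121144330013, which has 27 digits.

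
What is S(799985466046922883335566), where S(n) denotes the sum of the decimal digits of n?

7+9+9+9+8+5+4+6+6+0+4+6+9+2+2+8+8+3+3+3+5+5+6+6 = 133

133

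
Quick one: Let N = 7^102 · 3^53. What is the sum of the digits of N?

531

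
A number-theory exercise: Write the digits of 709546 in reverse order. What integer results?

645907

Reversing 709546 gives 645907.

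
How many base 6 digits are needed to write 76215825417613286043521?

30

76215825417613286043521 in base 6 is 202244440355223433445354152425, which has 30 digits.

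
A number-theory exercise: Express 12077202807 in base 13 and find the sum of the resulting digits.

51

12077202807 in base 13 is 11A6155967.
Digit sum: 1+1+10+6+1+5+5+9+6+7 = 51.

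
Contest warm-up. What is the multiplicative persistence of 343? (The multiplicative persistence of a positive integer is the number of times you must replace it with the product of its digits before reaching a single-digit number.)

3

343 → 36 → 18 → 8 (3 steps)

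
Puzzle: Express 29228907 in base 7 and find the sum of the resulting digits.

29228907 in base 7 is 503304321.
Digit sum: 5+0+3+3+0+4+3+2+1 = 21.

21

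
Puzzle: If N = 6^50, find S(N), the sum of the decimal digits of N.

6^50 = 808281277464764060643139600456536293376
Sum of its 39 digits: 171.

171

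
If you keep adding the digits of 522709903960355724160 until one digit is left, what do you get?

4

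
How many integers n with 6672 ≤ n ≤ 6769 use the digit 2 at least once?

19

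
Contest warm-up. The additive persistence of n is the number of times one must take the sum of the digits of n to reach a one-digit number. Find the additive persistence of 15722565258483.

2

15722565258483 → 63 → 9 (2 steps)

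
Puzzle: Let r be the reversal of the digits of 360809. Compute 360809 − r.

Reverse of 360809 is 908063.
360809 − 908063 = -547254

-547254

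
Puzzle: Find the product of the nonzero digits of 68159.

2160

6×8×1×5×9 = 2160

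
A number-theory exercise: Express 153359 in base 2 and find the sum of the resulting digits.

10

153359 in base 2 is 100101011100001111.
Digit sum: 1+0+0+1+0+1+0+1+1+1+0+0+0+0+1+1+1+1 = 10.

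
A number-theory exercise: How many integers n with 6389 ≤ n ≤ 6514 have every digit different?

75

The integers in [6389, 6514] that have every digit different: 6389, 6390, 6391, 6392, 6394, 6395, …, 6513, 6514.
75 qualify.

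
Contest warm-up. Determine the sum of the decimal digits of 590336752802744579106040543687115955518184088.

5+9+0+3+3+6+7+5+2+8+0+2+7+4+4+5+7+9+1+0+6+0+4+0+5+4+3+6+8+7+1+1+5+9+5+5+5+1+8+1+8+4+0+8+8 = 199

199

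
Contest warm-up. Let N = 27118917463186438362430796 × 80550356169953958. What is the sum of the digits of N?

27118917463186438362430796 × 80550356169953958 = 2184438460603251864009712134781528281290568
Sum of its 43 digits: 174.

174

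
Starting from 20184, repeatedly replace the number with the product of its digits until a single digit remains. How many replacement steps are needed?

1

20184 → 0 (1 step)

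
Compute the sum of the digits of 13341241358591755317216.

87

1+3+3+4+1+2+4+1+3+5+8+5+9+1+7+5+5+3+1+7+2+1+6 = 87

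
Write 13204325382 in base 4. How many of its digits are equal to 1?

13204325382 in base 4 is 30103002200100012.
The digit 1 appears 3 times.

3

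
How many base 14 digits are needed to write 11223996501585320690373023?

11223996501585320690373023 in base 14 is 982124705681717719779D, which has 22 digits.

22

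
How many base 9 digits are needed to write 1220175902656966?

1220175902656966 in base 9 is 5830250247120304, which has 16 digits.

16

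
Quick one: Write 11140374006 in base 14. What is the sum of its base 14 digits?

11140374006 in base 14 is 7797B10C6.
Digit sum: 7+7+9+7+11+1+0+12+6 = 60.

60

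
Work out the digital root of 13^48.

1

The digital root of n equals n mod 9 (or 9 when 9 | n), so we need 13^48 mod 9.
13^48 ≡ 1 (mod 9), so the digital root is 1.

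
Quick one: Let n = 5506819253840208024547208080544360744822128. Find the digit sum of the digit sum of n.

First digit sum: 166.
1+6+6 = 13.

13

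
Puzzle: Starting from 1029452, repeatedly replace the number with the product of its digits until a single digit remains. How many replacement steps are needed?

1029452 → 0 (1 step)

1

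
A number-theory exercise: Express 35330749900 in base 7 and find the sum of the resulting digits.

46

35330749900 in base 7 is 2360346263515.
Digit sum: 2+3+6+0+3+4+6+2+6+3+5+1+5 = 46.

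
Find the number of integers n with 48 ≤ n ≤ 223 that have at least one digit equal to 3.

27

The integers in [48, 223] that have at least one digit equal to 3: 53, 63, 73, 83, 93, 103, …, 213, 223.
27 qualify.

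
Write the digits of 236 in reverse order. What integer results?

Reversing 236 gives 632.

632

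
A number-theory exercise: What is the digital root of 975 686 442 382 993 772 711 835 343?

1

9+7+5+6+8+6+4+4+2+3+8+2+9+9+3+7+7+2+7+1+1+8+3+5+3+4+3 = 136
1+3+6 = 10
1+0 = 1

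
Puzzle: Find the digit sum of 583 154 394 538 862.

5+8+3+1+5+4+3+9+4+5+3+8+8+6+2 = 74

74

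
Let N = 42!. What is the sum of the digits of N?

189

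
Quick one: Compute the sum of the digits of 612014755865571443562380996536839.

6+1+2+0+1+4+7+5+5+8+6+5+5+7+1+4+4+3+5+6+2+3+8+0+9+9+6+5+3+6+8+3+9 = 156

156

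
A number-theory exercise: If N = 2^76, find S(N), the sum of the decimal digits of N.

2^76 = 75557863725914323419136
Sum of its 23 digits: 106.

106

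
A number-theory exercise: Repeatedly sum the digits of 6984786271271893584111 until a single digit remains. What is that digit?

6+9+8+4+7+8+6+2+7+1+2+7+1+8+9+3+5+8+4+1+1+1 = 108
1+0+8 = 9

9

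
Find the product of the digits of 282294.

2304

2×8×2×2×9×4 = 2304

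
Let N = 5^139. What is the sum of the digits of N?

437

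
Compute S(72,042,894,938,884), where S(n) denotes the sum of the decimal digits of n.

7+2+0+4+2+8+9+4+9+3+8+8+8+4 = 76

76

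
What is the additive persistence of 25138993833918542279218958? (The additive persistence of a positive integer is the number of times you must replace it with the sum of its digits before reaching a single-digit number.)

2

25138993833918542279218958 → 134 → 8 (2 steps)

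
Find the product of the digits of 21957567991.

2×1×9×5×7×5×6×7×9×9×1 = 10716300

10716300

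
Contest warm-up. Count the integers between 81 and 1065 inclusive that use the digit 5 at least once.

270

The integers in [81, 1065] that use the digit 5 at least once: 85, 95, 105, 115, 125, 135, …, 1059, 1065.
270 qualify.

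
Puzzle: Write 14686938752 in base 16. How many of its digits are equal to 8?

14686938752 in base 16 is 36B68E680.
The digit 8 appears 2 times.

2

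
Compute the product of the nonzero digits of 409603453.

38880

4×9×6×3×4×5×3 = 38880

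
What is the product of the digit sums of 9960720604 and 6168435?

S(9960720604) = 9+9+6+0+7+2+0+6+0+4 = 43.
S(6168435) = 6+1+6+8+4+3+5 = 33.
43 · 33 = 1419.

1419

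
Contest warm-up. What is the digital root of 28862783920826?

8

2+8+8+6+2+7+8+3+9+2+0+8+2+6 = 71
7+1 = 8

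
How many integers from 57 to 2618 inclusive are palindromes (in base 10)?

The integers in [57, 2618] that are palindromes (in base 10): 66, 77, 88, 99, 101, 111, …, 2442, 2552.
110 qualify.

110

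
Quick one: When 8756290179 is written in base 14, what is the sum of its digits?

8756290179 in base 14 is 5D0CD5BC7.
Digit sum: 5+13+0+12+13+5+11+12+7 = 78.

78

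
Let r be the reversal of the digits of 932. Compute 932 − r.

693

Reverse of 932 is 239.
932 − 239 = 693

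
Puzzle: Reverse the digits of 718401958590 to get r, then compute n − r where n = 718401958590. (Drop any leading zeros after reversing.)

622542853773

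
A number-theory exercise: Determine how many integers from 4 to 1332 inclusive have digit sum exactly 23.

15

The integers in [4, 1332] that have digit sum exactly 23: 599, 689, 698, 779, 788, 797, …, 986, 995.
15 qualify.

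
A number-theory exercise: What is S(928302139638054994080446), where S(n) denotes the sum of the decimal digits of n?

107

9+2+8+3+0+2+1+3+9+6+3+8+0+5+4+9+9+4+0+8+0+4+4+6 = 107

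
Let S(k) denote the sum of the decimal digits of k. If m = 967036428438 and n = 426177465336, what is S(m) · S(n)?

S(967036428438) = 9+6+7+0+3+6+4+2+8+4+3+8 = 60.
S(426177465336) = 4+2+6+1+7+7+4+6+5+3+3+6 = 54.
60 · 54 = 3240.

3240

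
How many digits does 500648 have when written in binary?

500648 in base 2 is 1111010001110101000, which has 19 digits.

19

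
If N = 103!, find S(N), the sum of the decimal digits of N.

103! = 99029007164861804075467152545817733490901658221144924830052805546998766658416222832141441073883538492653516385977292093222882134415149891584000000000000000000000000
Sum of its 164 digits: 621.

621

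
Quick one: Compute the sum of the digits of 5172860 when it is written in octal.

5172860 in base 8 is 23567174.
Digit sum: 2+3+5+6+7+1+7+4 = 35.

35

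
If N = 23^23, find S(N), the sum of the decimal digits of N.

23^23 = 20880467999847912034355032910567
Sum of its 32 digits: 146.

146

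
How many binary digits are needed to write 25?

25 in base 2 is 11001, which has 5 digits.

5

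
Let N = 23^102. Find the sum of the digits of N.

667

23^102 = 7874795306866047839315733434290109988721186296860924035199226762678667204347306285288614385793716459439509117262927627444686197718304404529
Sum of its 139 digits: 667.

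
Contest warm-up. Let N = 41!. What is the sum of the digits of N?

41! = 33452526613163807108170062053440751665152000000000
Sum of its 50 digits: 144.

144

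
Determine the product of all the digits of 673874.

28224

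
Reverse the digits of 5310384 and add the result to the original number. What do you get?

10140519

Reverse of 5310384 is 4830135.
5310384 + 4830135 = 10140519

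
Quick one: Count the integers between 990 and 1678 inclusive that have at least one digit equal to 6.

194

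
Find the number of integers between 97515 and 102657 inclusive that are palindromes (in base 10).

28

The integers in [97515, 102657] that are palindromes (in base 10): 97579, 97679, 97779, 97879, 97979, 98089, …, 101101, 102201.
28 qualify.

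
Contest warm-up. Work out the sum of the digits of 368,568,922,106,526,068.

83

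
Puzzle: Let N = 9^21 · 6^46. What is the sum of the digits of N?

9^21 · 6^46 = 68241759501637302733767340163234702438103440023464443904
Sum of its 56 digits: 207.

207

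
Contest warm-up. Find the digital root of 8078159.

2

8+0+7+8+1+5+9 = 38
3+8 = 11
1+1 = 2
(Equivalently, 8078159 mod 9 = 2.)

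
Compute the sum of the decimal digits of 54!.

261

54! = 230843697339241380472092742683027581083278564571807941132288000000000000
Sum of its 72 digits: 261.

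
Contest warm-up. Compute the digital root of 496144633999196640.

3

4+9+6+1+4+4+6+3+3+9+9+9+1+9+6+6+4+0 = 93
9+3 = 12
1+2 = 3
(Equivalently, 496144633999196640 mod 9 = 3.)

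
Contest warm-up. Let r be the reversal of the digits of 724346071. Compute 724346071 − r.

Reverse of 724346071 is 170643427.
724346071 − 170643427 = 553702644

553702644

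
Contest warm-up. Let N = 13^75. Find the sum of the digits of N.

13^75 = 351359275572476457528076248233878088223680602077771392868333936199179517454013845557
Sum of its 84 digits: 397.

397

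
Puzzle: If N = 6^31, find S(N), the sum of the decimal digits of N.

6^31 = 1326443518324400147398656
Sum of its 25 digits: 99.

99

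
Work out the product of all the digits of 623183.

864

6×2×3×1×8×3 = 864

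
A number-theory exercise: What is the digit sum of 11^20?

94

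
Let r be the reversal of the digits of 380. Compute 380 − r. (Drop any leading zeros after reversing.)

297

Reverse of 380 is 83.
380 − 83 = 297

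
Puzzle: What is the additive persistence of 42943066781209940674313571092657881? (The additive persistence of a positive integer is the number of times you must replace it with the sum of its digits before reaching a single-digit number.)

42943066781209940674313571092657881 → 157 → 13 → 4 (3 steps)

3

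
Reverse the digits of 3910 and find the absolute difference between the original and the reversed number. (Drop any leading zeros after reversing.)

Reverse of 3910 is 193.
|3910 − 193| = 3717

3717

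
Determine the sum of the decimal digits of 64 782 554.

41

6+4+7+8+2+5+5+4 = 41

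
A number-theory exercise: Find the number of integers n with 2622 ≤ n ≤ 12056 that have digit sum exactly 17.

629

The integers in [2622, 12056] that have digit sum exactly 17: 2627, 2636, 2645, 2654, 2663, 2672, …, 11951, 11960.
629 qualify.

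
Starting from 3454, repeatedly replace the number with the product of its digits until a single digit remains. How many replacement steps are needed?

2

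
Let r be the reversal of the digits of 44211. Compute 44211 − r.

Reverse of 44211 is 11244.
44211 − 11244 = 32967

32967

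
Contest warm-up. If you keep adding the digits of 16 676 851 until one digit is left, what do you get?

4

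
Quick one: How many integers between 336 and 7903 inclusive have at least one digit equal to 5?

2817

The integers in [336, 7903] that have at least one digit equal to 5: 345, 350, 351, 352, 353, 354, …, 7885, 7895.
2817 qualify.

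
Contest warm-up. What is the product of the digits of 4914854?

4×9×1×4×8×5×4 = 23040

23040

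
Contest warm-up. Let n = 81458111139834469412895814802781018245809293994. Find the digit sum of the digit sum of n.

10

First digit sum: 217.
2+1+7 = 10.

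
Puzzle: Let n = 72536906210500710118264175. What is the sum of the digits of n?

7+2+5+3+6+9+0+6+2+1+0+5+0+0+7+1+0+1+1+8+2+6+4+1+7+5 = 89

89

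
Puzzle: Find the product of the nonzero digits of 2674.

336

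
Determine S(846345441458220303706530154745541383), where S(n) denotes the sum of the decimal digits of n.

137

8+4+6+3+4+5+4+4+1+4+5+8+2+2+0+3+0+3+7+0+6+5+3+0+1+5+4+7+4+5+5+4+1+3+8+3 = 137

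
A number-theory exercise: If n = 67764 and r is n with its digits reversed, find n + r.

114540

Reverse of 67764 is 46776.
67764 + 46776 = 114540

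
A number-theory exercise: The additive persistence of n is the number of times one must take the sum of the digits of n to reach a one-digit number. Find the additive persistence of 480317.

480317 → 23 → 5 (2 steps)

2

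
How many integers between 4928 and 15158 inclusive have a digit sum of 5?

The integers in [4928, 15158] that have a digit sum of 5: 5000, 10004, 10013, 10022, 10031, 10040, …, 13100, 14000.
36 qualify.

36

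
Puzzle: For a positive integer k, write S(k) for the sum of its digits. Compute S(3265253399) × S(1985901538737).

3102

S(3265253399) = 3+2+6+5+2+5+3+3+9+9 = 47.
S(1985901538737) = 1+9+8+5+9+0+1+5+3+8+7+3+7 = 66.
47 · 66 = 3102.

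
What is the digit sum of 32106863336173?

52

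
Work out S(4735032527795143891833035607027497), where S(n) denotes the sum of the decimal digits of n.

4+7+3+5+0+3+2+5+2+7+7+9+5+1+4+3+8+9+1+8+3+3+0+3+5+6+0+7+0+2+7+4+9+7 = 149

149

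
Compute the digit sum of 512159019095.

47

5+1+2+1+5+9+0+1+9+0+9+5 = 47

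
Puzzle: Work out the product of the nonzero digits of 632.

6×3×2 = 36

36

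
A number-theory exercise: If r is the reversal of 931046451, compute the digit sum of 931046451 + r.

48

Reversal of 931046451 is 154640139; 931046451 + 154640139 = 1085686590.
Digit sum of 1085686590: 1+0+8+5+6+8+6+5+9+0 = 48.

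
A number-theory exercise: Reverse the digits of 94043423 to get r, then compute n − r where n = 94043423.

61609374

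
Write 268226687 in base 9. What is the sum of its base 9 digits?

268226687 in base 9 is 620638752.
Digit sum: 6+2+0+6+3+8+7+5+2 = 39.

39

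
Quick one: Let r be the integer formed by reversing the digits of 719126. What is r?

621917

Reversing 719126 gives 621917.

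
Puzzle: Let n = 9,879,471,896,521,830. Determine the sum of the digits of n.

87

9+8+7+9+4+7+1+8+9+6+5+2+1+8+3+0 = 87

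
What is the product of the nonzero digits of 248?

64

2×4×8 = 64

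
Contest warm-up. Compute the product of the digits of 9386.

1296

9×3×8×6 = 1296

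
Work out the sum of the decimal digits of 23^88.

23^88 = 679281160055485075964274644080794539940156517118780106411116682133247930463173616890093368505350035783450535845454630081
Sum of its 120 digits: 499.

499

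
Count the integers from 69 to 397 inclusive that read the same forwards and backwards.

33

The integers in [69, 397] that read the same forwards and backwards: 77, 88, 99, 101, 111, 121, …, 383, 393.
33 qualify.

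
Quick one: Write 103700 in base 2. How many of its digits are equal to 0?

103700 in base 2 is 11001010100010100.
The digit 0 appears 10 times.

10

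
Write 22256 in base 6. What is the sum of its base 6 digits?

22256 in base 6 is 251012.
Digit sum: 2+5+1+0+1+2 = 11.

11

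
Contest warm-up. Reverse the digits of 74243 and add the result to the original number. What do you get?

Reverse of 74243 is 34247.
74243 + 34247 = 108490

108490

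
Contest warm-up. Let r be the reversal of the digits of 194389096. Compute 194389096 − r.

-496594395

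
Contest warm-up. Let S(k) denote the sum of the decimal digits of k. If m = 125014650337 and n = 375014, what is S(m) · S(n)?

S(125014650337) = 1+2+5+0+1+4+6+5+0+3+3+7 = 37.
S(375014) = 3+7+5+0+1+4 = 20.
37 · 20 = 740.

740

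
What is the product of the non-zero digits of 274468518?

2×7×4×4×6×8×5×1×8 = 430080

430080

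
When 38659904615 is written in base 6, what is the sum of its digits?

40

38659904615 in base 6 is 25432103531515.
Digit sum: 2+5+4+3+2+1+0+3+5+3+1+5+1+5 = 40.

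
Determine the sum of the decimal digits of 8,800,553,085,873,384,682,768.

112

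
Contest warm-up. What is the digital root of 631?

6+3+1 = 10
1+0 = 1

1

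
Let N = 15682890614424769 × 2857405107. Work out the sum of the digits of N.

120

15682890614424769 × 2857405107 = 44812371734179702807895283
Sum of its 26 digits: 120.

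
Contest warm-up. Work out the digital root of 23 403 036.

3

2+3+4+0+3+0+3+6 = 21
2+1 = 3
(Equivalently, 23 403 036 mod 9 = 3.)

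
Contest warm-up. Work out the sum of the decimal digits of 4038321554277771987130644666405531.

144

4+0+3+8+3+2+1+5+5+4+2+7+7+7+7+1+9+8+7+1+3+0+6+4+4+6+6+6+4+0+5+5+3+1 = 144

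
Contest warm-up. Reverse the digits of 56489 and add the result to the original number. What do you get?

154954

Reverse of 56489 is 98465.
56489 + 98465 = 154954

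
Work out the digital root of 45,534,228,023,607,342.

4+5+5+3+4+2+2+8+0+2+3+6+0+7+3+4+2 = 60
6+0 = 6

6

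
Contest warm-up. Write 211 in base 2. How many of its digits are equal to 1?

211 in base 2 is 11010011.
The digit 1 appears 5 times.

5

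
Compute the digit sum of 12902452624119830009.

68

1+2+9+0+2+4+5+2+6+2+4+1+1+9+8+3+0+0+0+9 = 68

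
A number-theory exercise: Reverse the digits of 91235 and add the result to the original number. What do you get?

Reverse of 91235 is 53219.
91235 + 53219 = 144454

144454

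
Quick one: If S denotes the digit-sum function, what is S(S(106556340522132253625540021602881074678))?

11

First digit sum: 137.
1+3+7 = 11.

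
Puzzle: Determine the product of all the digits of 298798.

72576

2×9×8×7×9×8 = 72576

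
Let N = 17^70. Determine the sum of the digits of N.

17^70 = 135339477809375189196269966442606354579517491067897297908852122160627808970089901175649
Sum of its 87 digits: 433.

433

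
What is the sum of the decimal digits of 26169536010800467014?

69

2+6+1+6+9+5+3+6+0+1+0+8+0+0+4+6+7+0+1+4 = 69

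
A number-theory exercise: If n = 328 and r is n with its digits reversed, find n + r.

1151

Reverse of 328 is 823.
328 + 823 = 1151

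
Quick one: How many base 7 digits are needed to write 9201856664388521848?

23

9201856664388521848 in base 7 is 22321545001006165102411, which has 23 digits.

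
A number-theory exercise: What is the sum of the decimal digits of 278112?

2+7+8+1+1+2 = 21

21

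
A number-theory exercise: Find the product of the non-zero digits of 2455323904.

2×4×5×5×3×2×3×9×4 = 129600

129600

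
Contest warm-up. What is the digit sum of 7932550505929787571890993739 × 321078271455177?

7932550505929787571890993739 × 321078271455177 = 2546969604674825982617651387800572126136803
Sum of its 43 digits: 198.

198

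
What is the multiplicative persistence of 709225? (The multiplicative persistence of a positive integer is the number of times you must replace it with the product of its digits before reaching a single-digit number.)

1

709225 → 0 (1 step)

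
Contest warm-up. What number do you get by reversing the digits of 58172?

27185

Reversing 58172 gives 27185.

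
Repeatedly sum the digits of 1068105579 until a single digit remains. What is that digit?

6

1+0+6+8+1+0+5+5+7+9 = 42
4+2 = 6
(Equivalently, 1068105579 mod 9 = 6.)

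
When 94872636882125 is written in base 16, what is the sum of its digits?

95

94872636882125 in base 16 is 564941D1FCCD.
Digit sum: 5+6+4+9+4+1+13+1+15+12+12+13 = 95.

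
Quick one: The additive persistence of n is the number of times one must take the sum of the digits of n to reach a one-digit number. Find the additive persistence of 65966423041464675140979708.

2

65966423041464675140979708 → 123 → 6 (2 steps)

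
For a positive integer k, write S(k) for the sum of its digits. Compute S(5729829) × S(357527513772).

S(5729829) = 5+7+2+9+8+2+9 = 42.
S(357527513772) = 3+5+7+5+2+7+5+1+3+7+7+2 = 54.
42 · 54 = 2268.

2268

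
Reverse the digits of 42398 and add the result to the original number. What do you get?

Reverse of 42398 is 89324.
42398 + 89324 = 131722

131722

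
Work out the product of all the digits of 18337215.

1×8×3×3×7×2×1×5 = 5040

5040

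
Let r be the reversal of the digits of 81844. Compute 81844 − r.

37026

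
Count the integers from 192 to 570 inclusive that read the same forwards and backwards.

The integers in [192, 570] that read the same forwards and backwards: 202, 212, 222, 232, 242, 252, …, 555, 565.
37 qualify.

37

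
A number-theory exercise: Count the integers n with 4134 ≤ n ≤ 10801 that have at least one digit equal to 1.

2375

The integers in [4134, 10801] that have at least one digit equal to 1: 4134, 4135, 4136, 4137, 4138, 4139, …, 10800, 10801.
2375 qualify.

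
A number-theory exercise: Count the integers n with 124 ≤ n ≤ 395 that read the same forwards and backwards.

The integers in [124, 395] that read the same forwards and backwards: 131, 141, 151, 161, 171, 181, …, 383, 393.
27 qualify.

27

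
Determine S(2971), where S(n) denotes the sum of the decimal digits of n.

2+9+7+1 = 19

19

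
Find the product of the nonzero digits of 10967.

1×9×6×7 = 378

378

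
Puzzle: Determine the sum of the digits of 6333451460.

6+3+3+3+4+5+1+4+6+0 = 35

35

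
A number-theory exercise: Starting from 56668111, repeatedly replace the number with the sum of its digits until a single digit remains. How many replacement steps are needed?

2

56668111 → 34 → 7 (2 steps)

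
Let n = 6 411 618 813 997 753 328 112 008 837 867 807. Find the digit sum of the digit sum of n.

First digit sum: 158.
1+5+8 = 14.

14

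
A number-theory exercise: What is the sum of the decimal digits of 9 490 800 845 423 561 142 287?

92

9+4+9+0+8+0+0+8+4+5+4+2+3+5+6+1+1+4+2+2+8+7 = 92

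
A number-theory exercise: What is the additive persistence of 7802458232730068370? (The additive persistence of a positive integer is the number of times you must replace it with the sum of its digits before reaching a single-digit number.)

3

7802458232730068370 → 75 → 12 → 3 (3 steps)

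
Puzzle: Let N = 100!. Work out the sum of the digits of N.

648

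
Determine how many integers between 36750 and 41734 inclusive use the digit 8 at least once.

2082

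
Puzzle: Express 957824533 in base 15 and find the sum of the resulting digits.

71

957824533 in base 15 is 5914ECDD.
Digit sum: 5+9+1+4+14+12+13+13 = 71.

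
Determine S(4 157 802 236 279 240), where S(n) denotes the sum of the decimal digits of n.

62

4+1+5+7+8+0+2+2+3+6+2+7+9+2+4+0 = 62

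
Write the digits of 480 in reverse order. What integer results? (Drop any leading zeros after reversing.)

Reversing 480 gives 84.

84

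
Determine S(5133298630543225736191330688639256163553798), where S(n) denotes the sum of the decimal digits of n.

194

5+1+3+3+2+9+8+6+3+0+5+4+3+2+2+5+7+3+6+1+9+1+3+3+0+6+8+8+6+3+9+2+5+6+1+6+3+5+5+3+7+9+8 = 194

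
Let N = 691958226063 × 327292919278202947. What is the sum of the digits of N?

691958226063 × 327292919278202947 = 226473027826725965588618807661
Sum of its 30 digits: 147.

147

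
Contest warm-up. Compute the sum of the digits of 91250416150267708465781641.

9+1+2+5+0+4+1+6+1+5+0+2+6+7+7+0+8+4+6+5+7+8+1+6+4+1 = 106

106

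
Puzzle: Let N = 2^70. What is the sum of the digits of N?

70

2^70 = 1180591620717411303424
Sum of its 22 digits: 70.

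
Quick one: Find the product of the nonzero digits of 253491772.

2×5×3×4×9×1×7×7×2 = 105840

105840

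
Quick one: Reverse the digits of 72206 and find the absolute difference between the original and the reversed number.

11979

Reverse of 72206 is 60227.
|72206 − 60227| = 11979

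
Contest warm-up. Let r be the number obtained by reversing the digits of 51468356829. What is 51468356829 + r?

Reverse of 51468356829 is 92865386415.
51468356829 + 92865386415 = 144333743244

144333743244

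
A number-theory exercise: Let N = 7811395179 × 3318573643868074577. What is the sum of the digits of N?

7811395179 × 3318573643868074577 = 25922690162867540662790264283
Sum of its 29 digits: 129.

129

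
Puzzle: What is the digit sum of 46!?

46! = 5502622159812088949850305428800254892961651752960000000000
Sum of its 58 digits: 216.

216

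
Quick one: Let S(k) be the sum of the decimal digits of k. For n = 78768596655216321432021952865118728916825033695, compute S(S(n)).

11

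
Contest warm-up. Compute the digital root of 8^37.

The digital root of n equals n mod 9 (or 9 when 9 | n), so we need 8^37 mod 9.
8^37 ≡ 8 (mod 9), so the digital root is 8.

8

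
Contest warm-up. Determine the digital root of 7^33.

The digital root of n equals n mod 9 (or 9 when 9 | n), so we need 7^33 mod 9.
7^33 ≡ 1 (mod 9), so the digital root is 1.

1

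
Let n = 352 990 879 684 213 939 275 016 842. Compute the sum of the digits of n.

3+5+2+9+9+0+8+7+9+6+8+4+2+1+3+9+3+9+2+7+5+0+1+6+8+4+2 = 132

132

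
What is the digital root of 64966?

4

6+4+9+6+6 = 31
3+1 = 4
(Equivalently, 64966 mod 9 = 4.)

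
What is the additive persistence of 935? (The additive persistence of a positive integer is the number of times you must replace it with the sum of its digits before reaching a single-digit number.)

2

935 → 17 → 8 (2 steps)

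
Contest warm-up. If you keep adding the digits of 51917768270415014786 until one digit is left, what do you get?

5+1+9+1+7+7+6+8+2+7+0+4+1+5+0+1+4+7+8+6 = 89
8+9 = 17
1+7 = 8

8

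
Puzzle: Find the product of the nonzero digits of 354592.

3×5×4×5×9×2 = 5400

5400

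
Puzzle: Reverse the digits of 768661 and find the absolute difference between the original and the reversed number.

601794

Reverse of 768661 is 166867.
|768661 − 166867| = 601794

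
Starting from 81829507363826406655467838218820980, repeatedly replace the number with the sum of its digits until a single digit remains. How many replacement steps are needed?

81829507363826406655467838218820980 → 168 → 15 → 6 (3 steps)

3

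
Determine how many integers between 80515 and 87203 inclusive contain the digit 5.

2554

The integers in [80515, 87203] that contain the digit 5: 80515, 80516, 80517, 80518, 80519, 80520, …, 87185, 87195.
2554 qualify.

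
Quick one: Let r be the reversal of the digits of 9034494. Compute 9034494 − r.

Reverse of 9034494 is 4944309.
9034494 − 4944309 = 4090185

4090185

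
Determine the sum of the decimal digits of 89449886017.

8+9+4+4+9+8+8+6+0+1+7 = 64

64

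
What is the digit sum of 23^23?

23^23 = 20880467999847912034355032910567
Sum of its 32 digits: 146.

146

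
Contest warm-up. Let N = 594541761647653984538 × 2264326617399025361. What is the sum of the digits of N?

594541761647653984538 × 2264326617399025361 = 1346236736054089933866530933929363868218
Sum of its 40 digits: 190.

190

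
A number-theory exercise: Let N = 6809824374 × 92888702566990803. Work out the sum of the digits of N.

6809824374 × 92888702566990803 = 632555750809930338103232322
Sum of its 27 digits: 99.

99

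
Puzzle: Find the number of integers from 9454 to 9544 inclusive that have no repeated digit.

56

The integers in [9454, 9544] that have no repeated digit: 9456, 9457, 9458, 9460, 9461, 9462, …, 9542, 9543.
56 qualify.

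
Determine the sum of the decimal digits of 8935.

25

8+9+3+5 = 25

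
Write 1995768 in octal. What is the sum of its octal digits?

33

1995768 in base 8 is 7471770.
Digit sum: 7+4+7+1+7+7+0 = 33.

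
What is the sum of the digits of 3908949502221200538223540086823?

115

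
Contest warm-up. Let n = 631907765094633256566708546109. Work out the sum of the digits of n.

139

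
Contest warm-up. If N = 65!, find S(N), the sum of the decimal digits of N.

351

65! = 8247650592082470666723170306785496252186258551345437492922123134388955774976000000000000000
Sum of its 91 digits: 351.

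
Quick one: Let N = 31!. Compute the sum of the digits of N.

31! = 8222838654177922817725562880000000
Sum of its 34 digits: 135.

135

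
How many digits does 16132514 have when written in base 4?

16132514 in base 4 is 331202212202, which has 12 digits.

12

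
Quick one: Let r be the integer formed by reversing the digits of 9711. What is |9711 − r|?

8532

Reverse of 9711 is 1179.
|9711 − 1179| = 8532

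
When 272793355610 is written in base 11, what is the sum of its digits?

272793355610 in base 11 is A5766812726.
Digit sum: 10+5+7+6+6+8+1+2+7+2+6 = 60.

60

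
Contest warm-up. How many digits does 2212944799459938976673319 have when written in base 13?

22

2212944799459938976673319 in base 13 is 8C5956115A5366B339B310, which has 22 digits.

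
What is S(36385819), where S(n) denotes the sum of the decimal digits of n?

43

3+6+3+8+5+8+1+9 = 43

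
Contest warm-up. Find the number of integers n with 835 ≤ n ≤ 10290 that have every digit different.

4688

The integers in [835, 10290] that have every digit different: 835, 836, 837, 839, 840, 841, …, 10287, 10289.
4688 qualify.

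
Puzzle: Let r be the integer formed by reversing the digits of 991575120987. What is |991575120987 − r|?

Reverse of 991575120987 is 789021575199.
|991575120987 − 789021575199| = 202553545788

202553545788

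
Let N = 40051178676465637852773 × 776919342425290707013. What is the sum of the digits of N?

40051178676465637852773 × 776919342425290707013 = 31116535400677508342204752741771844372597049
Sum of its 44 digits: 180.

180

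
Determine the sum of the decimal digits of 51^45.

351

51^45 = 69287983856763271149522242454082024744645002217406657498059992391482682477251
Sum of its 77 digits: 351.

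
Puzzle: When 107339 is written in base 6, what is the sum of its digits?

107339 in base 6 is 2144535.
Digit sum: 2+1+4+4+5+3+5 = 24.

24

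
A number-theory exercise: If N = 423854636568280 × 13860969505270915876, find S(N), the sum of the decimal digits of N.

130

423854636568280 × 13860969505270915876 = 5875036192140615880463957210013280
Sum of its 34 digits: 130.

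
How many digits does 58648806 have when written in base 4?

13

58648806 in base 4 is 3133232203212, which has 13 digits.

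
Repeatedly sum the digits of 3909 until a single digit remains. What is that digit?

3

3+9+0+9 = 21
2+1 = 3
(Equivalently, 3909 mod 9 = 3.)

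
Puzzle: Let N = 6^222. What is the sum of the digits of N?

6^222 = 56179463200996057208276713692733414466078600545950937635652503693742079047235470060433811932545086635475607655808523969013136142693412071809588014597053712671468234406363136
Sum of its 173 digits: 738.

738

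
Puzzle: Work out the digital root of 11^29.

5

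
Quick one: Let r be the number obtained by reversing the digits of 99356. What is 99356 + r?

164755

Reverse of 99356 is 65399.
99356 + 65399 = 164755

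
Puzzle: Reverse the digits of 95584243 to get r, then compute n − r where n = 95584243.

61335684

Reverse of 95584243 is 34248559.
95584243 − 34248559 = 61335684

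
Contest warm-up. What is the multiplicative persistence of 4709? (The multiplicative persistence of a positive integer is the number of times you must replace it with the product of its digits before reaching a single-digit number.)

4709 → 0 (1 step)

1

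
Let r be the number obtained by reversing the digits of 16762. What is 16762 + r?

43523

Reverse of 16762 is 26761.
16762 + 26761 = 43523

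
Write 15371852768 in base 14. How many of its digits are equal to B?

1

15371852768 in base 14 is A5B77D236.
The digit B appears 1 time.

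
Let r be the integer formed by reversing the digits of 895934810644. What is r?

Reversing 895934810644 gives 446018439598.

446018439598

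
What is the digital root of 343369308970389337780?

4

3+4+3+3+6+9+3+0+8+9+7+0+3+8+9+3+3+7+7+8+0 = 103
1+0+3 = 4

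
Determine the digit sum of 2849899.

49

2+8+4+9+8+9+9 = 49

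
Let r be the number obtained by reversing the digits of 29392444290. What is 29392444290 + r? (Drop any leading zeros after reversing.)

38636873682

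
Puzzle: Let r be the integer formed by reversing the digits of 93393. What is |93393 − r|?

54054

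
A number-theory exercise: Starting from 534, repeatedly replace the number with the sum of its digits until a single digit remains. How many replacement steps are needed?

534 → 12 → 3 (2 steps)

2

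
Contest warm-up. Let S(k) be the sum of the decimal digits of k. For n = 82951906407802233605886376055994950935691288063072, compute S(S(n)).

8

First digit sum: 233.
2+3+3 = 8.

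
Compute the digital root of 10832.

5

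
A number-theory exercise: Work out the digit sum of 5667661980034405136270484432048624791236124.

173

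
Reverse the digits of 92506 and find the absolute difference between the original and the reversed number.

Reverse of 92506 is 60529.
|92506 − 60529| = 31977

31977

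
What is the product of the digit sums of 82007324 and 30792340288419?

1560

S(82007324) = 8+2+0+0+7+3+2+4 = 26.
S(30792340288419) = 3+0+7+9+2+3+4+0+2+8+8+4+1+9 = 60.
26 · 60 = 1560.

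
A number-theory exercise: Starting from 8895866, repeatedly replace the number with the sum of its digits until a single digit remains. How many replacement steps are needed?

8895866 → 50 → 5 (2 steps)

2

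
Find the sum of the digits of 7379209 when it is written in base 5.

7379209 in base 5 is 3342113314.
Digit sum: 3+3+4+2+1+1+3+3+1+4 = 25.

25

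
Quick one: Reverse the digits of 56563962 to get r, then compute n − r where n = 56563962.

Reverse of 56563962 is 26936565.
56563962 − 26936565 = 29627397

29627397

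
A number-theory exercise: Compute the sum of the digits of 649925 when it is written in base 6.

25

649925 in base 6 is 21532525.
Digit sum: 2+1+5+3+2+5+2+5 = 25.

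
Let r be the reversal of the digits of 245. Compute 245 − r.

Reverse of 245 is 542.
245 − 542 = -297

-297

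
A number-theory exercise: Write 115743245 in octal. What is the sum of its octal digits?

30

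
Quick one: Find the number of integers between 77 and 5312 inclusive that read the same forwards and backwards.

The integers in [77, 5312] that read the same forwards and backwards: 77, 88, 99, 101, 111, 121, …, 5115, 5225.
136 qualify.

136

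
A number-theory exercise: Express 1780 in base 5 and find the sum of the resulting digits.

8

1780 in base 5 is 24110.
Digit sum: 2+4+1+1+0 = 8.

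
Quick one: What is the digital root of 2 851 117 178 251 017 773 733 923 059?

2+8+5+1+1+1+7+1+7+8+2+5+1+0+1+7+7+7+3+7+3+3+9+2+3+0+5+9 = 115
1+1+5 = 7

7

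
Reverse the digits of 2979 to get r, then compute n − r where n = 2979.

-6813

Reverse of 2979 is 9792.
2979 − 9792 = -6813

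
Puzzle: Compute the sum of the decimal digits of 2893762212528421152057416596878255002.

152

2+8+9+3+7+6+2+2+1+2+5+2+8+4+2+1+1+5+2+0+5+7+4+1+6+5+9+6+8+7+8+2+5+5+0+0+2 = 152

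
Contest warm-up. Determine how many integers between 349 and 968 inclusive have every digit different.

457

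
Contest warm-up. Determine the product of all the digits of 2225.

40

2×2×2×5 = 40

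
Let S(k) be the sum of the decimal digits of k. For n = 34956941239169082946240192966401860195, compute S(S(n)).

11

First digit sum: 173.
1+7+3 = 11.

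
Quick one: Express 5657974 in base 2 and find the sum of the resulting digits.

5657974 in base 2 is 10101100101010101110110.
Digit sum: 1+0+1+0+1+1+0+0+1+0+1+0+1+0+1+0+1+1+1+0+1+1+0 = 13.

13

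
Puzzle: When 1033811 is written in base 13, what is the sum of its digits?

1033811 in base 13 is 2A272C.
Digit sum: 2+10+2+7+2+12 = 35.

35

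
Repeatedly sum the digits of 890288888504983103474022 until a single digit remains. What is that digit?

8+9+0+2+8+8+8+8+8+5+0+4+9+8+3+1+0+3+4+7+4+0+2+2 = 111
1+1+1 = 3

3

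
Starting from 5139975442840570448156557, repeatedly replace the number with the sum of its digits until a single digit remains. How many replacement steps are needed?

5139975442840570448156557 → 118 → 10 → 1 (3 steps)

3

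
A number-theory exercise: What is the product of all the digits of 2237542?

3360

2×2×3×7×5×4×2 = 3360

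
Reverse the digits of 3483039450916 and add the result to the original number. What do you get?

Reverse of 3483039450916 is 6190549303843.
3483039450916 + 6190549303843 = 9673588754759

9673588754759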